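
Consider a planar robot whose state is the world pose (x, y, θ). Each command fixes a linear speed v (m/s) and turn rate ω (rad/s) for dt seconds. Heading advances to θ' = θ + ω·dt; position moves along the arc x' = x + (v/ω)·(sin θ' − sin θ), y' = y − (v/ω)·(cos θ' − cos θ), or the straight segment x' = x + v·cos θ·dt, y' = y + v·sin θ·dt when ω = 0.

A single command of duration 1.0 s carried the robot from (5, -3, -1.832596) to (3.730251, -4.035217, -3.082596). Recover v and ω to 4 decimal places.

Δθ = -3.082596 − -1.832596 = -1.250000
ω = Δθ/dt = -1.250000/1.0 = -1.2500
R = Δx/(sin θ' − sin θ) = -1.4000
v = R·ω = -1.4000·-1.2500 = 1.7500

v = 1.7500, ω = -1.2500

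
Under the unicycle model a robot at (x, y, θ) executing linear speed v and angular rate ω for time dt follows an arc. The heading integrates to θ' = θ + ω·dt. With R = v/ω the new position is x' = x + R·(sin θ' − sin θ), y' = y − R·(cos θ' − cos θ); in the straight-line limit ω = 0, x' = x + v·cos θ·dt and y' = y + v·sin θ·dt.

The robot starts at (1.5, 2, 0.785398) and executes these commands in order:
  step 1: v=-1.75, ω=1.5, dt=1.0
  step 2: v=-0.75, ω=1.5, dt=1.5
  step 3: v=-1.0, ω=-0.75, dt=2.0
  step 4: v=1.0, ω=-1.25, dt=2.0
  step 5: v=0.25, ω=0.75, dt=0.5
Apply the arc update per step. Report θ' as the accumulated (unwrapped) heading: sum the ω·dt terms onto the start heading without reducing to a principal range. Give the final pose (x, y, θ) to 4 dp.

step 1: θ'=2.2854 (R=-1.1667) → pose (1.4437, 0.4105, 2.2854)
step 2: θ'=4.5354 (R=-0.5000) → pose (2.3136, 0.6501, 4.5354)
step 3: θ'=3.0354 (R=1.3333) → pose (3.7674, 1.7412, 3.0354)
step 4: θ'=0.5354 (R=-0.8000) → pose (3.4441, 3.2247, 0.5354)
step 5: θ'=0.9104 (R=0.3333) → pose (3.5372, 3.3070, 0.9104)

(3.5372, 3.3070, 0.9104)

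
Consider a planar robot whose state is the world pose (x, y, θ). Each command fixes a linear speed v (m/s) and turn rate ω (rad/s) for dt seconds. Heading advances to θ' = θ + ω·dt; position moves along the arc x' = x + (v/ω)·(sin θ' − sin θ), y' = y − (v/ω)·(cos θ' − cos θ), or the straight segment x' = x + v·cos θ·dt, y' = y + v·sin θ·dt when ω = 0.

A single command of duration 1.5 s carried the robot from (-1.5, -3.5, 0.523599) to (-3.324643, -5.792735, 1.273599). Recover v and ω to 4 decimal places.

v = -2.0000, ω = 0.5000

Δθ = 1.273599 − 0.523599 = 0.750000
ω = Δθ/dt = 0.750000/1.5 = 0.5000
R = −Δy/(cos θ' − cos θ) = -4.0000
v = R·ω = -4.0000·0.5000 = -2.0000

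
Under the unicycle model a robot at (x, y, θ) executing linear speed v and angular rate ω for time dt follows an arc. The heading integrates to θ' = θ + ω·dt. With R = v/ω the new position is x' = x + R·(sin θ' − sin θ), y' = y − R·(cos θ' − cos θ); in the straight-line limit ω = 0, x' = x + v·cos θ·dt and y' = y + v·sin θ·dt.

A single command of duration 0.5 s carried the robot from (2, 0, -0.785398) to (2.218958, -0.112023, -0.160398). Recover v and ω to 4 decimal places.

v = 0.5000, ω = 1.2500

Δθ = -0.160398 − -0.785398 = 0.625000
ω = Δθ/dt = 0.625000/0.5 = 1.2500
R = Δx/(sin θ' − sin θ) = 0.4000
v = R·ω = 0.4000·1.2500 = 0.5000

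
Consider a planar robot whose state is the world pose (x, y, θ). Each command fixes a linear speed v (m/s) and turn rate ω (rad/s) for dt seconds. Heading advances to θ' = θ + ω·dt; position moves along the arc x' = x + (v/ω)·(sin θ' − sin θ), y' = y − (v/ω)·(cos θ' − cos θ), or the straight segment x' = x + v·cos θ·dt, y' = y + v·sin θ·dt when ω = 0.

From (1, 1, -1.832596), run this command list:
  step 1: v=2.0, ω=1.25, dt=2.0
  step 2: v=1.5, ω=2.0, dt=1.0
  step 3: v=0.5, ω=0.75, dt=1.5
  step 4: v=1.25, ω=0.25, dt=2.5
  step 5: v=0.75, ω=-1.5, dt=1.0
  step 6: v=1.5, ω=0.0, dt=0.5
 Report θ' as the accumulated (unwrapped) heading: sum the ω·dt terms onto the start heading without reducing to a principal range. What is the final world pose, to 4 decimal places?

step 1: θ'=0.6674 (R=1.6000) → pose (3.5358, -0.6708, 0.6674)
step 2: θ'=2.6674 (R=0.7500) → pose (3.4141, 0.5855, 2.6674)
step 3: θ'=3.7924 (R=0.6667) → pose (2.7058, 0.5228, 3.7924)
step 4: θ'=4.4174 (R=5.0000) → pose (0.9509, -2.0015, 4.4174)
step 5: θ'=2.9174 (R=-0.5000) → pose (0.3613, -2.3437, 2.9174)
step 6: θ'=2.9174 (straight) → pose (-0.3699, -2.1769, 2.9174)

(-0.3699, -2.1769, 2.9174)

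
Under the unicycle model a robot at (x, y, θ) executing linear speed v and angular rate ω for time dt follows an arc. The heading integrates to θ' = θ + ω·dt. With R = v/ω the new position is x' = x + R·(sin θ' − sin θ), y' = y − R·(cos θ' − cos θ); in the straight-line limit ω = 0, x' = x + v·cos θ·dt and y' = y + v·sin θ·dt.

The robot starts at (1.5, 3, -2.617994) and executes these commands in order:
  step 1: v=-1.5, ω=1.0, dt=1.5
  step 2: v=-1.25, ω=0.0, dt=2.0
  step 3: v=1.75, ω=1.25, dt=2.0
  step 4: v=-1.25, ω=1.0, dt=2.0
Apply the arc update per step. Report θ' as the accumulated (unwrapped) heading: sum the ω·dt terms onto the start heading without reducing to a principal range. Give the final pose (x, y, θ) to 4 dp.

step 1: θ'=-1.1180 (R=-1.5000) → pose (2.0988, 4.9553, -1.1180)
step 2: θ'=-1.1180 (straight) → pose (1.0051, 7.2033, -1.1180)
step 3: θ'=1.3820 (R=1.4000) → pose (3.6392, 7.5531, 1.3820)
step 4: θ'=3.3820 (R=-1.2500) → pose (5.1646, 6.1044, 3.3820)

(5.1646, 6.1044, 3.3820)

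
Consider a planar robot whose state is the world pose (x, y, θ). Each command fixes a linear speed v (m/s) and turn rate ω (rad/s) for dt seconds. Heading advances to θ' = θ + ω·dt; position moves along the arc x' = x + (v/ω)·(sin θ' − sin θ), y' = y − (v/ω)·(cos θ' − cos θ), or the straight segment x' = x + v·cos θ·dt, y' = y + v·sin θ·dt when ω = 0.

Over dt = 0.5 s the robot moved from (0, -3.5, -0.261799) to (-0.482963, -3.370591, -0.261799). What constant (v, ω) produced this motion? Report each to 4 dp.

Δθ = -0.261799 − -0.261799 = 0.000000
ω = Δθ/dt = 0.000000/0.5 = 0.0000
ω = 0 → v = (Δx·cos θ + Δy·sin θ)/dt = -1.0000

v = -1.0000, ω = 0.0000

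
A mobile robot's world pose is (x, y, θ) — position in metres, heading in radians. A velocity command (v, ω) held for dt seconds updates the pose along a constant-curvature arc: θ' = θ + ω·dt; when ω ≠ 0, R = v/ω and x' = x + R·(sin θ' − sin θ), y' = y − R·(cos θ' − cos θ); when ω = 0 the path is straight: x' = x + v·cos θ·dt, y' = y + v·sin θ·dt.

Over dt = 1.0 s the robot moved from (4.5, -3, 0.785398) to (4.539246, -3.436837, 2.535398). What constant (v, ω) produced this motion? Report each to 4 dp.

v = -0.5000, ω = 1.7500

Δθ = 2.535398 − 0.785398 = 1.750000
ω = Δθ/dt = 1.750000/1.0 = 1.7500
R = −Δy/(cos θ' − cos θ) = -0.2857
v = R·ω = -0.2857·1.7500 = -0.5000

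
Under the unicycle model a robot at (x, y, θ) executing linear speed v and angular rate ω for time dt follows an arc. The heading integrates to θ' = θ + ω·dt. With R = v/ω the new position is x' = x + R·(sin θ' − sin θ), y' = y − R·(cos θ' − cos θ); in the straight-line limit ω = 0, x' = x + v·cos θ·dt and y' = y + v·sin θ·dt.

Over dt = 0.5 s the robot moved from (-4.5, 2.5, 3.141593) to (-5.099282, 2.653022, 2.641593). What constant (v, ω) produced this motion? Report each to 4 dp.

Δθ = 2.641593 − 3.141593 = -0.500000
ω = Δθ/dt = -0.500000/0.5 = -1.0000
R = Δx/(sin θ' − sin θ) = -1.2500
v = R·ω = -1.2500·-1.0000 = 1.2500

v = 1.2500, ω = -1.0000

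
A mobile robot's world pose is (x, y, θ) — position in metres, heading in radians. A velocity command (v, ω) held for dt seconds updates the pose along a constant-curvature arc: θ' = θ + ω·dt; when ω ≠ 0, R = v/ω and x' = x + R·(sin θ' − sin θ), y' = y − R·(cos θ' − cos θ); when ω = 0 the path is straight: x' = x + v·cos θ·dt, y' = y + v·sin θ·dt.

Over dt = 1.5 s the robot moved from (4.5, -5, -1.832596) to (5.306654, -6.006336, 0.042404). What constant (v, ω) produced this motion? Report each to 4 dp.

Δθ = 0.042404 − -1.832596 = 1.875000
ω = Δθ/dt = 1.875000/1.5 = 1.2500
R = −Δy/(cos θ' − cos θ) = 0.8000
v = R·ω = 0.8000·1.2500 = 1.0000

v = 1.0000, ω = 1.2500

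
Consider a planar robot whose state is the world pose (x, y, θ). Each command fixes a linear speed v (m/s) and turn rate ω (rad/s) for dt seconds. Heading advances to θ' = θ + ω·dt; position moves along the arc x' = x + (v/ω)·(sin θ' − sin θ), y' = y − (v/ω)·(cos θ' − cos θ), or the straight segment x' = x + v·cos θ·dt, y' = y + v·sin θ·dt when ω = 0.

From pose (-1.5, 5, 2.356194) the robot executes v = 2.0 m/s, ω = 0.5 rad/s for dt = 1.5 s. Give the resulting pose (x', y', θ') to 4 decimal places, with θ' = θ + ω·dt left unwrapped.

(-4.1869, 6.1691, 3.1062)

θ' = 2.3562 + 0.5·1.5 = 3.1062
R = v/ω = 2.0/0.5 = 4.0000
x' = -1.5 + 4.0000·(sin 3.1062 − sin 2.3562) = -4.1869
y' = 5 − 4.0000·(cos 3.1062 − cos 2.3562) = 6.1691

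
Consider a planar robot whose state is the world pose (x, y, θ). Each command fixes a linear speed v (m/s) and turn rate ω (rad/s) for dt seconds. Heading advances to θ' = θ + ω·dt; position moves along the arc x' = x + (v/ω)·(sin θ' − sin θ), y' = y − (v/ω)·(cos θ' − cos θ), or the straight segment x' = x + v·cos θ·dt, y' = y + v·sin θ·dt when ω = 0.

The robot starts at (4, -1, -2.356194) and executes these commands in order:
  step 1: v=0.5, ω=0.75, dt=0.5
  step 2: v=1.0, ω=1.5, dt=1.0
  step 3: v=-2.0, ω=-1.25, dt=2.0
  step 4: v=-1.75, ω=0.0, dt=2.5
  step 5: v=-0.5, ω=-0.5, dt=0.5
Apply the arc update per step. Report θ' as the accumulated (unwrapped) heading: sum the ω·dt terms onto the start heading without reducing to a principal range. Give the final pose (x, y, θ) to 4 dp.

(9.2159, 1.6430, -3.2312)

step 1: θ'=-1.9812 (R=0.6667) → pose (3.8601, -1.2054, -1.9812)
step 2: θ'=-0.4812 (R=0.6667) → pose (4.1628, -2.0624, -0.4812)
step 3: θ'=-2.9812 (R=1.6000) → pose (4.6478, 0.9354, -2.9812)
step 4: θ'=-2.9812 (straight) → pose (8.9667, 1.6341, -2.9812)
step 5: θ'=-3.2312 (R=1.0000) → pose (9.2159, 1.6430, -3.2312)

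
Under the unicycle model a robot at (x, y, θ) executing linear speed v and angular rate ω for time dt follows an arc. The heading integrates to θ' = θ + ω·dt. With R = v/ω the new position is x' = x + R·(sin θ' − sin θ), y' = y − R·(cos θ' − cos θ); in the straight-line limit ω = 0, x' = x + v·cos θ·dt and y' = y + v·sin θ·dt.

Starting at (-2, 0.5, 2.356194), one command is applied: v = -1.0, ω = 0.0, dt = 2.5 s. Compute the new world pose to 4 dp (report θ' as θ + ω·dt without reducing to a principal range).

θ' = 2.3562 + 0.0·2.5 = 2.3562
ω = 0 → straight: x' = -2 + -1.0·cos(2.3562)·2.5 = -0.2322
y' = 0.5 + -1.0·sin(2.3562)·2.5 = -1.2678

(-0.2322, -1.2678, 2.3562)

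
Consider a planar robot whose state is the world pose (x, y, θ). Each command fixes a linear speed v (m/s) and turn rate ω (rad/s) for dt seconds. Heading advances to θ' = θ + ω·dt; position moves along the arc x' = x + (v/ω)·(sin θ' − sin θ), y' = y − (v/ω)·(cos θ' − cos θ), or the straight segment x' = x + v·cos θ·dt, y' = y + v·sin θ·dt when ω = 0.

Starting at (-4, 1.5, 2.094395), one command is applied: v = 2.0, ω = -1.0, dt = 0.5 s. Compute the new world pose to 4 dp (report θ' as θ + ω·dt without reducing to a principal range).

(-4.2674, 2.4528, 1.5944)

θ' = 2.0944 + -1.0·0.5 = 1.5944
R = v/ω = 2.0/-1.0 = -2.0000
x' = -4 + -2.0000·(sin 1.5944 − sin 2.0944) = -4.2674
y' = 1.5 − -2.0000·(cos 1.5944 − cos 2.0944) = 2.4528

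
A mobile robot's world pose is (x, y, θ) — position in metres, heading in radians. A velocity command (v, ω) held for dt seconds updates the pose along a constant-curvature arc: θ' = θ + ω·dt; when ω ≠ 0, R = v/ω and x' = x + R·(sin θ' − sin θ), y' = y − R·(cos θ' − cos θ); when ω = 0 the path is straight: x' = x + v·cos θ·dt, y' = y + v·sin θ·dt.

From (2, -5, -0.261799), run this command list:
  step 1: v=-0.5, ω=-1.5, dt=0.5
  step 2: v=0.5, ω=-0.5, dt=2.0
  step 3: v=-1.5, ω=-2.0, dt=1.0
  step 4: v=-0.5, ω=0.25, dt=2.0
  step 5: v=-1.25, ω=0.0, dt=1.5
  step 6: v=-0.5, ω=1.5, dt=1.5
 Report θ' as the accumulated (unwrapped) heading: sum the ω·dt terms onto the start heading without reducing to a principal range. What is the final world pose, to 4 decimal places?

step 1: θ'=-1.0118 (R=0.3333) → pose (1.8037, -4.8548, -1.0118)
step 2: θ'=-2.0118 (R=-1.0000) → pose (1.8602, -5.8120, -2.0118)
step 3: θ'=-4.0118 (R=0.7500) → pose (3.1118, -5.6486, -4.0118)
step 4: θ'=-3.5118 (R=-2.0000) → pose (3.9171, -6.2238, -3.5118)
step 5: θ'=-3.5118 (straight) → pose (5.6651, -6.9022, -3.5118)
step 6: θ'=-1.2618 (R=-0.3333) → pose (6.1032, -6.4901, -1.2618)

(6.1032, -6.4901, -1.2618)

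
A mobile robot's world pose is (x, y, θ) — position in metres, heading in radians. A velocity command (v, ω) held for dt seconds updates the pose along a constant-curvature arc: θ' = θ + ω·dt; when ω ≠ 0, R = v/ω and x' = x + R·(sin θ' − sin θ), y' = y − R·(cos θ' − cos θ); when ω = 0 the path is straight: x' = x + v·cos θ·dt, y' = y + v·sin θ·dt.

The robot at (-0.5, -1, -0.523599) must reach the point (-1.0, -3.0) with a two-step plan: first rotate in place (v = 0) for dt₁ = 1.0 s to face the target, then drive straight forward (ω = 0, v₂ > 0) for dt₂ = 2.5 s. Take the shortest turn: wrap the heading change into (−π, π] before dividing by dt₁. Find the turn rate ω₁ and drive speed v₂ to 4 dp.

heading to target = atan2(-3−-1, -1−-0.5) = -1.8158
Δθ = wrap(-1.8158 − -0.5236) = -1.2922; ω₁ = Δθ/dt₁ = -1.2922
distance = √((-1−-0.5)² + (-3−-1)²) = 2.0616; v₂ = distance/dt₂ = 0.8246

ω₁ = -1.2922, v₂ = 0.8246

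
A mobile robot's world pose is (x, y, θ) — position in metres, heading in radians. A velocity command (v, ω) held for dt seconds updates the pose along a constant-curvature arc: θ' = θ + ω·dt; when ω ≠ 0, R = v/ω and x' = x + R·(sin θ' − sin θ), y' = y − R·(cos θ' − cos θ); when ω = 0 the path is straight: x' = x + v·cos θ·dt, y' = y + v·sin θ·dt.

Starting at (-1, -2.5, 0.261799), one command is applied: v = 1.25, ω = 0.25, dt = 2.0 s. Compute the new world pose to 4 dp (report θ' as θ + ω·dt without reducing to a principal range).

θ' = 0.2618 + 0.25·2.0 = 0.7618
R = v/ω = 1.25/0.25 = 5.0000
x' = -1 + 5.0000·(sin 0.7618 − sin 0.2618) = 1.1570
y' = -2.5 − 5.0000·(cos 0.7618 − cos 0.2618) = -1.2883

(1.1570, -1.2883, 0.7618)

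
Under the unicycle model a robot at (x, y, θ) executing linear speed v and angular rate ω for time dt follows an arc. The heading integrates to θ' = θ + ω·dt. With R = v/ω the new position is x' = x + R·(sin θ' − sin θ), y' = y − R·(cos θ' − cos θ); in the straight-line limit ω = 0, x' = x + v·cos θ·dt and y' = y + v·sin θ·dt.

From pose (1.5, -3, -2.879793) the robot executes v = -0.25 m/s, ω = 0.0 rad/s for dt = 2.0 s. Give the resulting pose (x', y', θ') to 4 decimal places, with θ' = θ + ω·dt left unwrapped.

(1.9830, -2.8706, -2.8798)

θ' = -2.8798 + 0.0·2.0 = -2.8798
ω = 0 → straight: x' = 1.5 + -0.25·cos(-2.8798)·2.0 = 1.9830
y' = -3 + -0.25·sin(-2.8798)·2.0 = -2.8706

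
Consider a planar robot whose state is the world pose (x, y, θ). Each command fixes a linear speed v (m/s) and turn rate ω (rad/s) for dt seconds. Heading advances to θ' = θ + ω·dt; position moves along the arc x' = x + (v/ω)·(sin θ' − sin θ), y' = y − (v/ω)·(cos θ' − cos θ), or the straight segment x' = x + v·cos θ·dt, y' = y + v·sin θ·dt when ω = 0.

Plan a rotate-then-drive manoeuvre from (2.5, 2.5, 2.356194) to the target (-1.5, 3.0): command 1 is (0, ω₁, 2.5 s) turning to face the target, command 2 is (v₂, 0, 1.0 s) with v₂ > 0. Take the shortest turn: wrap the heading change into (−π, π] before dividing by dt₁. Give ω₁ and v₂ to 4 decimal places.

ω₁ = 0.2644, v₂ = 4.0311

heading to target = atan2(3−2.5, -1.5−2.5) = 3.0172
Δθ = wrap(3.0172 − 2.3562) = 0.6610; ω₁ = Δθ/dt₁ = 0.2644
distance = √((-1.5−2.5)² + (3−2.5)²) = 4.0311; v₂ = distance/dt₂ = 4.0311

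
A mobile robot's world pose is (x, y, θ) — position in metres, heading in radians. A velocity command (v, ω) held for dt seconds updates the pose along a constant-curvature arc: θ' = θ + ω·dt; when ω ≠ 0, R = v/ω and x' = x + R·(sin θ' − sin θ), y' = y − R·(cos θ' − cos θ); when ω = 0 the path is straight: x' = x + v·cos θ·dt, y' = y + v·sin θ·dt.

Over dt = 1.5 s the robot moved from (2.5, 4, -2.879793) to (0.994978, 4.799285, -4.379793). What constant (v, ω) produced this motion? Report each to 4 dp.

v = 1.2500, ω = -1.0000

Δθ = -4.379793 − -2.879793 = -1.500000
ω = Δθ/dt = -1.500000/1.5 = -1.0000
R = Δx/(sin θ' − sin θ) = -1.2500
v = R·ω = -1.2500·-1.0000 = 1.2500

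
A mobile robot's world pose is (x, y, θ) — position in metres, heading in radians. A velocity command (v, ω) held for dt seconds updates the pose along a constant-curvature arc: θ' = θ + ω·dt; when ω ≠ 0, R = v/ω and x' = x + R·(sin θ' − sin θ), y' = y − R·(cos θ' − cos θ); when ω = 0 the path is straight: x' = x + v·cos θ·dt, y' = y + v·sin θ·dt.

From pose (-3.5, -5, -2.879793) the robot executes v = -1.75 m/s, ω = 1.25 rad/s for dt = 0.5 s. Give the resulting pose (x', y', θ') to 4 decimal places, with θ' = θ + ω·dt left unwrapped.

θ' = -2.8798 + 1.25·0.5 = -2.2548
R = v/ω = -1.75/1.25 = -1.4000
x' = -3.5 + -1.4000·(sin -2.2548 − sin -2.8798) = -2.7773
y' = -5 − -1.4000·(cos -2.2548 − cos -2.8798) = -4.5324

(-2.7773, -4.5324, -2.2548)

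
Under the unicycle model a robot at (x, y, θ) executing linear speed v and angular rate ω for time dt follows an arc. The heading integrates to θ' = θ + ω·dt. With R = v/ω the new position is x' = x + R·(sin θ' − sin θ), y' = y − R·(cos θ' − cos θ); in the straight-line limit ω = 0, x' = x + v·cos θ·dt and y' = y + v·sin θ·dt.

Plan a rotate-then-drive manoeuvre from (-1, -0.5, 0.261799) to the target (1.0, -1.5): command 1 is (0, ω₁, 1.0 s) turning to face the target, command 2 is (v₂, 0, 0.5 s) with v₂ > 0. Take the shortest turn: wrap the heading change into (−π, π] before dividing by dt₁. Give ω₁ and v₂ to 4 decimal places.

ω₁ = -0.7254, v₂ = 4.4721

heading to target = atan2(-1.5−-0.5, 1−-1) = -0.4636
Δθ = wrap(-0.4636 − 0.2618) = -0.7254; ω₁ = Δθ/dt₁ = -0.7254
distance = √((1−-1)² + (-1.5−-0.5)²) = 2.2361; v₂ = distance/dt₂ = 4.4721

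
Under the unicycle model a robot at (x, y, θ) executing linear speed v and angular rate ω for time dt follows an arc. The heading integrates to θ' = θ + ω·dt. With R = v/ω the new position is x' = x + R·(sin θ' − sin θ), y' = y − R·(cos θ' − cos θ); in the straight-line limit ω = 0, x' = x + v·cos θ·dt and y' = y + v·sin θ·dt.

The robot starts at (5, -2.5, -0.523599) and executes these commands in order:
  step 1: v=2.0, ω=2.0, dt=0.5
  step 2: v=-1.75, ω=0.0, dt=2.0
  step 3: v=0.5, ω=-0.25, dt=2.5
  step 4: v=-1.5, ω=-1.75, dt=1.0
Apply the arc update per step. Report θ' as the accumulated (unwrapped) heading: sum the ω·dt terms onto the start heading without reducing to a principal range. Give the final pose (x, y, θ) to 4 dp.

(3.3770, -2.8033, -1.8986)

step 1: θ'=0.4764 (R=1.0000) → pose (5.9586, -2.5226, 0.4764)
step 2: θ'=0.4764 (straight) → pose (2.8483, -4.1277, 0.4764)
step 3: θ'=-0.1486 (R=-2.0000) → pose (4.0616, -3.9270, -0.1486)
step 4: θ'=-1.8986 (R=0.8571) → pose (3.3770, -2.8033, -1.8986)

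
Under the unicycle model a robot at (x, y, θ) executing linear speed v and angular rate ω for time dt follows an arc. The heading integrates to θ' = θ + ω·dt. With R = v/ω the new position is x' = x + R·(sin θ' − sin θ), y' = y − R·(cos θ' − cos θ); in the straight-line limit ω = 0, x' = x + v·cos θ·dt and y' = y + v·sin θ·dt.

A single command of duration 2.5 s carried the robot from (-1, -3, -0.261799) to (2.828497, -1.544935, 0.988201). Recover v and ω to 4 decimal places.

v = 1.7500, ω = 0.5000

Δθ = 0.988201 − -0.261799 = 1.250000
ω = Δθ/dt = 1.250000/2.5 = 0.5000
R = Δx/(sin θ' − sin θ) = 3.5000
v = R·ω = 3.5000·0.5000 = 1.7500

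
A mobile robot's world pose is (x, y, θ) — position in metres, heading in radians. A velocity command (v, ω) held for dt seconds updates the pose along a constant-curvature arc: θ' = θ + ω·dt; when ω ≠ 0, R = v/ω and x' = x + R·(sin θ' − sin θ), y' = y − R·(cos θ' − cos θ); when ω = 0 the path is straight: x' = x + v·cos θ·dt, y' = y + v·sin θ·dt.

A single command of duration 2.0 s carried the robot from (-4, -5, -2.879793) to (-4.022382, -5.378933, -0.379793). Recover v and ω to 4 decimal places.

v = 0.2500, ω = 1.2500

Δθ = -0.379793 − -2.879793 = 2.500000
ω = Δθ/dt = 2.500000/2.0 = 1.2500
R = −Δy/(cos θ' − cos θ) = 0.2000
v = R·ω = 0.2000·1.2500 = 0.2500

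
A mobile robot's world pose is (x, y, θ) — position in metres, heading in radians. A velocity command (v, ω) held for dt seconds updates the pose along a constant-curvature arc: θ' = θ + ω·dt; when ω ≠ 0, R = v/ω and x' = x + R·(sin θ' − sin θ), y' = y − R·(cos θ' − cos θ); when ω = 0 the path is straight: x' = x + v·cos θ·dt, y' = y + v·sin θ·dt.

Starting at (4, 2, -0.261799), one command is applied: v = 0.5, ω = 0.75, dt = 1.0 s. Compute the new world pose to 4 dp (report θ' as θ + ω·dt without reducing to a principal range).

θ' = -0.2618 + 0.75·1.0 = 0.4882
R = v/ω = 0.5/0.75 = 0.6667
x' = 4 + 0.6667·(sin 0.4882 − sin -0.2618) = 4.4852
y' = 2 − 0.6667·(cos 0.4882 − cos -0.2618) = 2.0552

(4.4852, 2.0552, 0.4882)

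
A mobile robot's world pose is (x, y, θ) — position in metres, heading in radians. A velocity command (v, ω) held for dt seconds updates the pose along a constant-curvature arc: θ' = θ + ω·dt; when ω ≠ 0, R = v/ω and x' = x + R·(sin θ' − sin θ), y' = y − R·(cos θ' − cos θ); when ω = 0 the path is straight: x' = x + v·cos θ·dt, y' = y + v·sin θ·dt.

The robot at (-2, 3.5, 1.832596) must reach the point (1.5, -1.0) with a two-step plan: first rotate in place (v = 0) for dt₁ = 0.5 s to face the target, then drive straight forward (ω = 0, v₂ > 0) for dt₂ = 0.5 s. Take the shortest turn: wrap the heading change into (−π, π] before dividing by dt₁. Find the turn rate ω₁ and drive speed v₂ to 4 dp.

heading to target = atan2(-1−3.5, 1.5−-2) = -0.9098
Δθ = wrap(-0.9098 − 1.8326) = -2.7423; ω₁ = Δθ/dt₁ = -5.4847
distance = √((1.5−-2)² + (-1−3.5)²) = 5.7009; v₂ = distance/dt₂ = 11.4018

ω₁ = -5.4847, v₂ = 11.4018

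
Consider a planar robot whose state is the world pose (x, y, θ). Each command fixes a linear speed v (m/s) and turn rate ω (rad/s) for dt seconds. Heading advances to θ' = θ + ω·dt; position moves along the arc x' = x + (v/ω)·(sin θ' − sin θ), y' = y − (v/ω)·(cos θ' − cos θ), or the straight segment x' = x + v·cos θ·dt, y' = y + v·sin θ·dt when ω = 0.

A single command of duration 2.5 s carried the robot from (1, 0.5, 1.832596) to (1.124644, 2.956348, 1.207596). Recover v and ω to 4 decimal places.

v = 1.0000, ω = -0.2500

Δθ = 1.207596 − 1.832596 = -0.625000
ω = Δθ/dt = -0.625000/2.5 = -0.2500
R = −Δy/(cos θ' − cos θ) = -4.0000
v = R·ω = -4.0000·-0.2500 = 1.0000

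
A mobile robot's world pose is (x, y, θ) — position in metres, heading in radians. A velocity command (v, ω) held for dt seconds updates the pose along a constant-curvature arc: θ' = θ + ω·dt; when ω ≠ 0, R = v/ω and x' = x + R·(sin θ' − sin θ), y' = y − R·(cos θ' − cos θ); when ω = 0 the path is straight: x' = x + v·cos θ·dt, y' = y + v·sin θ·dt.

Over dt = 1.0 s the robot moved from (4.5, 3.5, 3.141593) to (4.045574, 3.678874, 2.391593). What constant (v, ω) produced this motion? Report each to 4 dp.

Δθ = 2.391593 − 3.141593 = -0.750000
ω = Δθ/dt = -0.750000/1.0 = -0.7500
R = Δx/(sin θ' − sin θ) = -0.6667
v = R·ω = -0.6667·-0.7500 = 0.5000

v = 0.5000, ω = -0.7500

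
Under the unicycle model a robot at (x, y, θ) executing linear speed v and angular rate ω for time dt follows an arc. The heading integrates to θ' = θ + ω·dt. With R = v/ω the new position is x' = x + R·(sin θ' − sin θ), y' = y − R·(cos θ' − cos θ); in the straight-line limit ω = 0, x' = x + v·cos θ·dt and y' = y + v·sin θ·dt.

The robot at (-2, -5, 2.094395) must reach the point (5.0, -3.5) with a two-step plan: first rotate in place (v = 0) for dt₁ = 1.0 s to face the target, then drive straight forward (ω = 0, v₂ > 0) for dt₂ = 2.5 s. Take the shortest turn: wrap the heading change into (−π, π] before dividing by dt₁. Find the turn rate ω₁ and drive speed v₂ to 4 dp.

ω₁ = -1.8833, v₂ = 2.8636

heading to target = atan2(-3.5−-5, 5−-2) = 0.2111
Δθ = wrap(0.2111 − 2.0944) = -1.8833; ω₁ = Δθ/dt₁ = -1.8833
distance = √((5−-2)² + (-3.5−-5)²) = 7.1589; v₂ = distance/dt₂ = 2.8636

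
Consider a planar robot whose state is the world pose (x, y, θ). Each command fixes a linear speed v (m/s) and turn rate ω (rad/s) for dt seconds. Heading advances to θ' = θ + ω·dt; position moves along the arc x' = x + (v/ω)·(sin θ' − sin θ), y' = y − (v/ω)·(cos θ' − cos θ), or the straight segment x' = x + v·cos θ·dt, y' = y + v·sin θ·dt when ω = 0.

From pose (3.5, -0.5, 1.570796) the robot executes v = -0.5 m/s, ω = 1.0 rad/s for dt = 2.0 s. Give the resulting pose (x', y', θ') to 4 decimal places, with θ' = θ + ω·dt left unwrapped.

(4.2081, -0.9546, 3.5708)

θ' = 1.5708 + 1.0·2.0 = 3.5708
R = v/ω = -0.5/1.0 = -0.5000
x' = 3.5 + -0.5000·(sin 3.5708 − sin 1.5708) = 4.2081
y' = -0.5 − -0.5000·(cos 3.5708 − cos 1.5708) = -0.9546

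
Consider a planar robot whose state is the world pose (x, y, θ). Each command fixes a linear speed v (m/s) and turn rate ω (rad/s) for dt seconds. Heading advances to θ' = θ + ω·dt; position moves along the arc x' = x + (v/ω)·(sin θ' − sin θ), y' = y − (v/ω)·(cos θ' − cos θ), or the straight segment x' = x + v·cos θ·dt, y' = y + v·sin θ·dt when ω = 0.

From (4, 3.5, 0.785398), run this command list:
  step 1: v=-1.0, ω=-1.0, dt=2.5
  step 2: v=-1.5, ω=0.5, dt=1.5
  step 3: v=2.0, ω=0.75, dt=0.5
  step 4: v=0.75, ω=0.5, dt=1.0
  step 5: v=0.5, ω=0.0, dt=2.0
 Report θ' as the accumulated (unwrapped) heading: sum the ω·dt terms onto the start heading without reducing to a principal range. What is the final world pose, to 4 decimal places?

(4.2042, 5.4557, -0.0896)

step 1: θ'=-1.7146 (R=1.0000) → pose (2.3032, 4.3504, -1.7146)
step 2: θ'=-0.9646 (R=-3.0000) → pose (1.7996, 6.4896, -0.9646)
step 3: θ'=-0.5896 (R=2.6667) → pose (2.5084, 5.7925, -0.5896)
step 4: θ'=-0.0896 (R=1.5000) → pose (3.2082, 5.5452, -0.0896)
step 5: θ'=-0.0896 (straight) → pose (4.2042, 5.4557, -0.0896)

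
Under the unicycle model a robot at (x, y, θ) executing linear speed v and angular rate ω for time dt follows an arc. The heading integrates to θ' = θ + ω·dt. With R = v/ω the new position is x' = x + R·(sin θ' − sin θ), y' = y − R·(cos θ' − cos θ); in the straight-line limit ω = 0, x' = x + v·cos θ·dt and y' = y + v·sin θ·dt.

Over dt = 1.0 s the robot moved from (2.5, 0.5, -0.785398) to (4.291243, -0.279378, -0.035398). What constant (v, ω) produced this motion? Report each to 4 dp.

v = 2.0000, ω = 0.7500

Δθ = -0.035398 − -0.785398 = 0.750000
ω = Δθ/dt = 0.750000/1.0 = 0.7500
R = Δx/(sin θ' − sin θ) = 2.6667
v = R·ω = 2.6667·0.7500 = 2.0000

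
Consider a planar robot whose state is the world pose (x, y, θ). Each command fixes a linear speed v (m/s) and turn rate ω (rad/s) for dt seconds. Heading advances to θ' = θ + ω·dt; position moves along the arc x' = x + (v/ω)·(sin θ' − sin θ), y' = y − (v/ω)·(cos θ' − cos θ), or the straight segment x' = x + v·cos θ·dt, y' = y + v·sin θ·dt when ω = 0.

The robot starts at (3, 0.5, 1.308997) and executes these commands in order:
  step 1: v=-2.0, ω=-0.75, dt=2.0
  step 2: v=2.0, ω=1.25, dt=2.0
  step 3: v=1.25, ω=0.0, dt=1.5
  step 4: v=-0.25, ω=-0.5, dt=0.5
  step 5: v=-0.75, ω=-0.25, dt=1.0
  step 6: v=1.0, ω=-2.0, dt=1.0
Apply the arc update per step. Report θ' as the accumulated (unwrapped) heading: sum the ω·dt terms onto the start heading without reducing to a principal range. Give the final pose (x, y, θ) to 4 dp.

step 1: θ'=-0.1910 (R=2.6667) → pose (-0.0821, -1.4280, -0.1910)
step 2: θ'=2.3090 (R=1.6000) → pose (1.4052, 1.2196, 2.3090)
step 3: θ'=2.3090 (straight) → pose (0.1434, 2.6065, 2.3090)
step 4: θ'=2.0590 (R=0.5000) → pose (0.2151, 2.5046, 2.0590)
step 5: θ'=1.8090 (R=3.0000) → pose (0.4809, 1.8053, 1.8090)
step 6: θ'=-0.1910 (R=-0.5000) → pose (1.0617, 2.4142, -0.1910)

(1.0617, 2.4142, -0.1910)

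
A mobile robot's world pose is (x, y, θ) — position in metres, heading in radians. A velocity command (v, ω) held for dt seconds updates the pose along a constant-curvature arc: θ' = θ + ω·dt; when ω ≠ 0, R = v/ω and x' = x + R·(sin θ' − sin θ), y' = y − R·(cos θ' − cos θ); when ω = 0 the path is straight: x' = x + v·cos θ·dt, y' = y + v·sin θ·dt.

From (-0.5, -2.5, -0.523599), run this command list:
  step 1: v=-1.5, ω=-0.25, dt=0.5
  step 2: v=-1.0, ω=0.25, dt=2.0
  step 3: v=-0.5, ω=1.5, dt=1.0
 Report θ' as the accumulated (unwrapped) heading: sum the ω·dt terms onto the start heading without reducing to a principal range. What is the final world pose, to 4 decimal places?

step 1: θ'=-0.6486 (R=6.0000) → pose (-1.1244, -2.0854, -0.6486)
step 2: θ'=-0.1486 (R=-4.0000) → pose (-2.9485, -1.3172, -0.1486)
step 3: θ'=1.3514 (R=-0.3333) → pose (-3.3232, -1.5744, 1.3514)

(-3.3232, -1.5744, 1.3514)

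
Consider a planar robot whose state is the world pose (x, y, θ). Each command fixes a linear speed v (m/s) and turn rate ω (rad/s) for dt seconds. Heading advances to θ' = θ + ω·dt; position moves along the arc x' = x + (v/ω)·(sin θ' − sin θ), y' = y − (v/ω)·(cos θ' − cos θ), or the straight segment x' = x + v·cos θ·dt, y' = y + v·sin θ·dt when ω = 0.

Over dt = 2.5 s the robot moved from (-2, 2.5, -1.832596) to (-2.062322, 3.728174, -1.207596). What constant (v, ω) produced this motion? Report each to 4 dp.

v = -0.5000, ω = 0.2500

Δθ = -1.207596 − -1.832596 = 0.625000
ω = Δθ/dt = 0.625000/2.5 = 0.2500
R = −Δy/(cos θ' − cos θ) = -2.0000
v = R·ω = -2.0000·0.2500 = -0.5000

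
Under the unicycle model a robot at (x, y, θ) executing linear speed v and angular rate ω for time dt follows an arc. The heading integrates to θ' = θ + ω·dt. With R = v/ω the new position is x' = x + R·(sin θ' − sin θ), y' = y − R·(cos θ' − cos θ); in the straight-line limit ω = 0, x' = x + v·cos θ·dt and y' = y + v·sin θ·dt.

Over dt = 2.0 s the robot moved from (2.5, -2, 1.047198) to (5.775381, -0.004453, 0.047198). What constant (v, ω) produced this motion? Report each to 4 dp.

Δθ = 0.047198 − 1.047198 = -1.000000
ω = Δθ/dt = -1.000000/2.0 = -0.5000
R = Δx/(sin θ' − sin θ) = -4.0000
v = R·ω = -4.0000·-0.5000 = 2.0000

v = 2.0000, ω = -0.5000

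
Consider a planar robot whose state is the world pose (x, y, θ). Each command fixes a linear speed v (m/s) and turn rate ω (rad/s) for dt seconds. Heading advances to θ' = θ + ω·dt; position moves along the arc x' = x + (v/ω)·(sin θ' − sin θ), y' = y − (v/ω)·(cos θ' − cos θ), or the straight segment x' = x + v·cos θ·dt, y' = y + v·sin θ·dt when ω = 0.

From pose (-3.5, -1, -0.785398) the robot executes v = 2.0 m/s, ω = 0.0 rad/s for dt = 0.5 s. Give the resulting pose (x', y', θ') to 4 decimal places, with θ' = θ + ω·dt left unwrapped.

θ' = -0.7854 + 0.0·0.5 = -0.7854
ω = 0 → straight: x' = -3.5 + 2.0·cos(-0.7854)·0.5 = -2.7929
y' = -1 + 2.0·sin(-0.7854)·0.5 = -1.7071

(-2.7929, -1.7071, -0.7854)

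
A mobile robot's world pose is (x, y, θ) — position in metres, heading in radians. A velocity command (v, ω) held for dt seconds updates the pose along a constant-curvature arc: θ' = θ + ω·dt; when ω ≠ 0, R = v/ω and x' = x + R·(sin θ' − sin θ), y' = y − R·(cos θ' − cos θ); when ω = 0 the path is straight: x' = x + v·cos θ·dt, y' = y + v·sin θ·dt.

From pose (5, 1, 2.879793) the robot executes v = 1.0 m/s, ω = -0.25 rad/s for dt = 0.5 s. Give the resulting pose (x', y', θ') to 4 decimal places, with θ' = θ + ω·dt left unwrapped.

θ' = 2.8798 + -0.25·0.5 = 2.7548
R = v/ω = 1.0/-0.25 = -4.0000
x' = 5 + -4.0000·(sin 2.7548 − sin 2.8798) = 4.5264
y' = 1 − -4.0000·(cos 2.7548 − cos 2.8798) = 1.1592

(4.5264, 1.1592, 2.7548)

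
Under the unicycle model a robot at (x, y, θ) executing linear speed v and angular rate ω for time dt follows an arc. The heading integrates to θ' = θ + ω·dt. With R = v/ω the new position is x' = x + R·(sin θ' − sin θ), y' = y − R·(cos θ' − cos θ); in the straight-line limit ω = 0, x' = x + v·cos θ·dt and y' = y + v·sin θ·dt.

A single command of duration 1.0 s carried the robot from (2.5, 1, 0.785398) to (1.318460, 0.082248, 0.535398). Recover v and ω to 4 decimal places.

v = -1.5000, ω = -0.2500

Δθ = 0.535398 − 0.785398 = -0.250000
ω = Δθ/dt = -0.250000/1.0 = -0.2500
R = Δx/(sin θ' − sin θ) = 6.0000
v = R·ω = 6.0000·-0.2500 = -1.5000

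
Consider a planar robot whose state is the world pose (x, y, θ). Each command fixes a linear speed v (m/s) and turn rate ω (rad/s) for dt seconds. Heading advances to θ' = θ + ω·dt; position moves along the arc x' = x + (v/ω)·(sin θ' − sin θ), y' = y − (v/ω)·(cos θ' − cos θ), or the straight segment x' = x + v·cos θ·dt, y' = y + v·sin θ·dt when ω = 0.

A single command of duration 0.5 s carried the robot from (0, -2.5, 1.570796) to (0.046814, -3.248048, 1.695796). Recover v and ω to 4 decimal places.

Δθ = 1.695796 − 1.570796 = 0.125000
ω = Δθ/dt = 0.125000/0.5 = 0.2500
R = −Δy/(cos θ' − cos θ) = -6.0000
v = R·ω = -6.0000·0.2500 = -1.5000

v = -1.5000, ω = 0.2500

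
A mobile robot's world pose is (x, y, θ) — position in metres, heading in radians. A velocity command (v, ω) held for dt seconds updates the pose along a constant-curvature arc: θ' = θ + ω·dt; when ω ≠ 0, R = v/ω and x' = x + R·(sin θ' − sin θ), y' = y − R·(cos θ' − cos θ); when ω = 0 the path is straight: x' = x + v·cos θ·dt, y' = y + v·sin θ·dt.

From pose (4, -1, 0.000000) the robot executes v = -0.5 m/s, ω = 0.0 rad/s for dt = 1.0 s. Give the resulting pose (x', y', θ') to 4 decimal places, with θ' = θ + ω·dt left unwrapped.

θ' = 0.0000 + 0.0·1.0 = 0.0000
ω = 0 → straight: x' = 4 + -0.5·cos(0.0000)·1.0 = 3.5000
y' = -1 + -0.5·sin(0.0000)·1.0 = -1.0000

(3.5000, -1.0000, 0.0000)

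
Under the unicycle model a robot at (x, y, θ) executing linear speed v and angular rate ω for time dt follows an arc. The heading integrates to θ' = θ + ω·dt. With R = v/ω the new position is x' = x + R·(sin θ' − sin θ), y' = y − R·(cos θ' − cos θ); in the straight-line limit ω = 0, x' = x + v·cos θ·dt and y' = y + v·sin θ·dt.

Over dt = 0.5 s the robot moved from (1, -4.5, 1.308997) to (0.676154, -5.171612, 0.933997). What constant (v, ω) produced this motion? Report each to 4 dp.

v = -1.5000, ω = -0.7500

Δθ = 0.933997 − 1.308997 = -0.375000
ω = Δθ/dt = -0.375000/0.5 = -0.7500
R = −Δy/(cos θ' − cos θ) = 2.0000
v = R·ω = 2.0000·-0.7500 = -1.5000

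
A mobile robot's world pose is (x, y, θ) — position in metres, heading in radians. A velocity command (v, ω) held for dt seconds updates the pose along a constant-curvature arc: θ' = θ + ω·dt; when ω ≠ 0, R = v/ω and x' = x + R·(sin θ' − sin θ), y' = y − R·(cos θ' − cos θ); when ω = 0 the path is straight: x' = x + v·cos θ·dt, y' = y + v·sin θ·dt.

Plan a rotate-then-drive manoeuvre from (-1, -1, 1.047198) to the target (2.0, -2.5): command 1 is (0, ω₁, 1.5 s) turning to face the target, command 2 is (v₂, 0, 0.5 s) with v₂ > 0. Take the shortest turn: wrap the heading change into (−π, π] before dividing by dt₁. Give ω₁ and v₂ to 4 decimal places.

ω₁ = -1.0072, v₂ = 6.7082

heading to target = atan2(-2.5−-1, 2−-1) = -0.4636
Δθ = wrap(-0.4636 − 1.0472) = -1.5108; ω₁ = Δθ/dt₁ = -1.0072
distance = √((2−-1)² + (-2.5−-1)²) = 3.3541; v₂ = distance/dt₂ = 6.7082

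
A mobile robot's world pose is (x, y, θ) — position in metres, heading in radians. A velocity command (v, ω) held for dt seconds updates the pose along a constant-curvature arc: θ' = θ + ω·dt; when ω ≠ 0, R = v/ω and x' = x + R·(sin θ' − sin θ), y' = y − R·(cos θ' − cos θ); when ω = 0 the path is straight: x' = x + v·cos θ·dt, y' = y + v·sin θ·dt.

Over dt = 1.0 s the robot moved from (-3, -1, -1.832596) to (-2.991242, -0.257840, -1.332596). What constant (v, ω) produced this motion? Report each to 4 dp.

Δθ = -1.332596 − -1.832596 = 0.500000
ω = Δθ/dt = 0.500000/1.0 = 0.5000
R = −Δy/(cos θ' − cos θ) = -1.5000
v = R·ω = -1.5000·0.5000 = -0.7500

v = -0.7500, ω = 0.5000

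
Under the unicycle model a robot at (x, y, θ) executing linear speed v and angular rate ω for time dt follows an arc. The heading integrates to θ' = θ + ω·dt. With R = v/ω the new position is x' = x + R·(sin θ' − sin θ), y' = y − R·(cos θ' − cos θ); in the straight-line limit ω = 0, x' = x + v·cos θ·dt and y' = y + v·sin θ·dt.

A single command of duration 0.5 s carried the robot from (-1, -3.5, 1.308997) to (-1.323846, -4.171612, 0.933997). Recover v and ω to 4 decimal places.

Δθ = 0.933997 − 1.308997 = -0.375000
ω = Δθ/dt = -0.375000/0.5 = -0.7500
R = −Δy/(cos θ' − cos θ) = 2.0000
v = R·ω = 2.0000·-0.7500 = -1.5000

v = -1.5000, ω = -0.7500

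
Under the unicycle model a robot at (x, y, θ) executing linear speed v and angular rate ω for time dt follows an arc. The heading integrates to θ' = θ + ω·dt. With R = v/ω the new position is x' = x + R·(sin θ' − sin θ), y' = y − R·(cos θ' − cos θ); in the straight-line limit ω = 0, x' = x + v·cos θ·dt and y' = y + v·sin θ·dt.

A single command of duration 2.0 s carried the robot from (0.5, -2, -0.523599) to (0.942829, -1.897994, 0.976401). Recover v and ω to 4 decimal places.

Δθ = 0.976401 − -0.523599 = 1.500000
ω = Δθ/dt = 1.500000/2.0 = 0.7500
R = Δx/(sin θ' − sin θ) = 0.3333
v = R·ω = 0.3333·0.7500 = 0.2500

v = 0.2500, ω = 0.7500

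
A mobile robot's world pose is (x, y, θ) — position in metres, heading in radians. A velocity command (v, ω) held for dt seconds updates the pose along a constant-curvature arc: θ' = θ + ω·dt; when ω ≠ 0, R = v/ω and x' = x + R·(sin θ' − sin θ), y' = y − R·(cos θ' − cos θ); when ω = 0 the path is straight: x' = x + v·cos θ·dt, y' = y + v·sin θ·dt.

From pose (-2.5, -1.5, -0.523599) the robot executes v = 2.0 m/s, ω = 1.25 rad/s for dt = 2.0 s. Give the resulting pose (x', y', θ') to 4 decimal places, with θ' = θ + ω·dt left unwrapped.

θ' = -0.5236 + 1.25·2.0 = 1.9764
R = v/ω = 2.0/1.25 = 1.6000
x' = -2.5 + 1.6000·(sin 1.9764 − sin -0.5236) = -0.2298
y' = -1.5 − 1.6000·(cos 1.9764 − cos -0.5236) = 0.5170

(-0.2298, 0.5170, 1.9764)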